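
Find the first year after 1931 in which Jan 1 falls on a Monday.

1934

Jan 1 advances by 2 weekdays after a leap year and by 1 after a common year.
1931: Jan 1 is Thursday.
1932: Friday (leap)
1933: Sunday
1934: Monday
1934 begins on a Monday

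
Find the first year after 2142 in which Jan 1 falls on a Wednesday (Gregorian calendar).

Jan 1 advances by 2 weekdays after a leap year and by 1 after a common year.
2142: Jan 1 is Monday.
2143: Tuesday
2144: Wednesday (leap)
2144 begins on a Wednesday

2144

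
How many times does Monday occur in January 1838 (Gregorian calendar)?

5

January 1838 has 31 days and begins on Monday.
The first Monday is January 1.
Mondays fall on 1, 8, 15, 22, 29 — that's 5.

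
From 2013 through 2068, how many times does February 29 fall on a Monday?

2

Leap years in 2013–2068: 14 of them.
Feb 29 weekday advances by 5 (mod 7) from one leap year to the next four years later (or differs when a century non-leap intervenes).
Leap-day weekdays: 2016:Mon✓ 2020:Sat 2024:Thu 2028:Tue 2032:Sun 2036:Fri 2040:Wed 2044:Mon✓ 2048:Sat 2052:Thu 2056:Tue 2060:Sun 2064:Fri 2068:Wed
Monday: 2016, 2044 → 2.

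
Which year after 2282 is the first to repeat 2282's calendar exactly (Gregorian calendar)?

2293

Two years share a calendar iff Jan 1 falls on the same weekday and both are leap or both are common. 2282: Jan 1 is Sunday, common year.
2283: Jan 1 Monday, common
2284: Jan 1 Tuesday, leap
2285: Jan 1 Thursday, common
2286: Jan 1 Friday, common
2287: Jan 1 Saturday, common
2288: Jan 1 Sunday, leap
2289: Jan 1 Tuesday, common
2290: Jan 1 Wednesday, common
2291: Jan 1 Thursday, common
2292: Jan 1 Friday, leap
2293: Jan 1 Sunday, common
2293 matches on both conditions.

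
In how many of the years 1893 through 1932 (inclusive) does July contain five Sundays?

18

July has 31 days; it has five Sundays when Sunday falls among the first (month-length − 28) days — i.e. when July 1 is one of Sunday/Saturday/Friday.
July 1 by year: 1893:Sat✓ 1894:Sun✓ 1895:Mon 1896:Wed 1897:Thu 1898:Fri✓ 1899:Sat✓ 1900:Sun✓ 1901:Mon 1902:Tue 1903:Wed 1904:Fri✓ 1905:Sat✓ 1906:Sun✓ 1907:Mon …(10 more)… 1918:Mon 1919:Tue 1920:Thu 1921:Fri✓ 1922:Sat✓ 1923:Sun✓ 1924:Tue 1925:Wed 1926:Thu 1927:Fri✓ 1928:Sun✓ 1929:Mon 1930:Tue 1931:Wed 1932:Fri✓
Years with five Sundays: 1893, 1894, 1898, 1899, 1900, 1904, 1905, 1906, 1910, 1911, 1916, 1917, 1921, 1922, 1923, 1927, 1928, 1932 → 18.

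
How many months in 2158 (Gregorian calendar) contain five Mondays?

4

A month of length L has five Mondays iff its first Monday is on day ≤ L−28 (so day 1–3 in a 31-day month, 1–2 in a 30-day month, day 1 in a leap February).
Checking each month of 2158: Jan starts Sun (31d) ✓; Feb starts Wed (28d); Mar starts Wed (31d); Apr starts Sat (30d); May starts Mon (31d) ✓; Jun starts Thu (30d); Jul starts Sat (31d) ✓; Aug starts Tue (31d); Sep starts Fri (30d); Oct starts Sun (31d) ✓; Nov starts Wed (30d); Dec starts Fri (31d).
Five-Monday months: January, May, July, October → 4.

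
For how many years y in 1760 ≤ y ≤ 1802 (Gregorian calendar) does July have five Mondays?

17

July has 31 days; it has five Mondays when Monday falls among the first (month-length − 28) days — i.e. when July 1 is one of Monday/Sunday/Saturday.
July 1 by year: 1760:Tue 1761:Wed 1762:Thu 1763:Fri 1764:Sun✓ 1765:Mon✓ 1766:Tue 1767:Wed 1768:Fri 1769:Sat✓ 1770:Sun✓ 1771:Mon✓ 1772:Wed 1773:Thu 1774:Fri …(13 more)… 1788:Tue 1789:Wed 1790:Thu 1791:Fri 1792:Sun✓ 1793:Mon✓ 1794:Tue 1795:Wed 1796:Fri 1797:Sat✓ 1798:Sun✓ 1799:Mon✓ 1800:Tue 1801:Wed 1802:Thu
Years with five Mondays: 1764, 1765, 1769, 1770, 1771, 1775, 1776, 1780, 1781, 1782, 1786, 1787, 1792, 1793, 1797, 1798, 1799 → 17.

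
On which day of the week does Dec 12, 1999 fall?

January 1, 1999 is a Friday.
December 12 is day 346 of the year, i.e. 345 days after Jan 1.
345 mod 7 = 2, so advance 2 weekdays from Friday: Sunday.

Sunday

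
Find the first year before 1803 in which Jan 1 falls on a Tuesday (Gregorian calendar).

1799

Jan 1 advances by 2 weekdays after a leap year and by 1 after a common year.
1803: Jan 1 is Saturday.
1802: Friday
1801: Thursday
1800: Wednesday
1799: Tuesday
1799 begins on a Tuesday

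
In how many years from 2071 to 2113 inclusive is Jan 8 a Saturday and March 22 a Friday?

Check each year's weekday for Jan 8 and March 22:
  2071: Thu/Sun  2072: Fri/Tue  2073: Sun/Wed  2074: Mon/Thu  2075: Tue/Fri  2076: Wed/Sun  2077: Fri/Mon  2078: Sat/Tue  2079: Sun/Wed  2080: Mon/Fri  2081: Wed/Sat  2082: Thu/Sun  2083: Fri/Mon  2084: Sat/Wed  …(15 more)…  2100: Fri/Mon  2101: Sat/Tue  2102: Sun/Wed  2103: Mon/Thu  2104: Tue/Sat  2105: Thu/Sun  2106: Fri/Mon  2107: Sat/Tue  2108: Sun/Thu  2109: Tue/Fri  2110: Wed/Sat  2111: Thu/Sun  2112: Fri/Tue  2113: Sun/Wed
Both conditions hold in: no year — 0.

0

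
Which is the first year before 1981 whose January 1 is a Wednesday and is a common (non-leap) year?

Jan 1 advances by 2 weekdays after a leap year and by 1 after a common year.
1981: Jan 1 is Thursday.
1980: Tuesday (leap)
1979: Monday
1978: Sunday
1977: Saturday
1976: Thursday (leap)
1975: Wednesday
1975 begins on a Wednesday and is a common year.

1975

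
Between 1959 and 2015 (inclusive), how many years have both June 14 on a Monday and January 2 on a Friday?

2

Check each year's weekday for June 14 and January 2:
  1959: Sun/Fri  1960: Tue/Sat  1961: Wed/Mon  1962: Thu/Tue  1963: Fri/Wed  1964: Sun/Thu  1965: Mon/Sat  1966: Tue/Sun  1967: Wed/Mon  1968: Fri/Tue  1969: Sat/Thu  1970: Sun/Fri  1971: Mon/Sat  1972: Wed/Sun  …(29 more)…  2002: Fri/Wed  2003: Sat/Thu  2004: Mon/Fri ✓  2005: Tue/Sun  2006: Wed/Mon  2007: Thu/Tue  2008: Sat/Wed  2009: Sun/Fri  2010: Mon/Sat  2011: Tue/Sun  2012: Thu/Mon  2013: Fri/Wed  2014: Sat/Thu  2015: Sun/Fri
Both conditions hold in: 1976, 2004 — 2.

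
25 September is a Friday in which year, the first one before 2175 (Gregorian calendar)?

From one year to the next, a fixed date's weekday advances by 1, or by 2 when a Feb 29 lies between the two dates.
2175: September 25 is Monday.
2174: Sunday (−1)
2173: Saturday (−1)
2172: Friday (−1)
25 September falls on a Friday in 2172.

2172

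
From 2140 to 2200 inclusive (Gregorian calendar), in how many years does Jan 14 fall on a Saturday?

9

Track Jan 14's weekday year by year (advancing +1, or +2 across a Feb 29):
  2140: Thu  2141: Sat (+2) ✓  2142: Sun (+1)  2143: Mon (+1)  2144: Tue (+1)
  2145: Thu (+2)  2146: Fri (+1)  2147: Sat (+1) ✓  2148: Sun (+1)  2149: Tue (+2)
  2150: Wed (+1)  2151: Thu (+1)  2152: Fri (+1)  2153: Sun (+2)  … (33 more years) …
  2187: Sun (+1)  2188: Mon (+1)  2189: Wed (+2)  2190: Thu (+1)  2191: Fri (+1)
  2192: Sat (+1) ✓  2193: Mon (+2)  2194: Tue (+1)  2195: Wed (+1)  2196: Thu (+1)
  2197: Sat (+2) ✓  2198: Sun (+1)  2199: Mon (+1)  2200: Tue (+1)
Saturday years: 2141, 2147, 2158, 2164, 2169, 2175, 2186, 2192, 2197 — 9 in total.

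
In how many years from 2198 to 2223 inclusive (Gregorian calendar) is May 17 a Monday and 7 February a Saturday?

Check each year's weekday for May 17 and 7 February:
  2198: Thu/Wed  2199: Fri/Thu  2200: Sat/Fri  2201: Sun/Sat  2202: Mon/Sun  2203: Tue/Mon  2204: Thu/Tue  2205: Fri/Thu  2206: Sat/Fri  2207: Sun/Sat  2208: Tue/Sun  2209: Wed/Tue  2210: Thu/Wed  2211: Fri/Thu  2212: Sun/Fri  2213: Mon/Sun  2214: Tue/Mon  2215: Wed/Tue  2216: Fri/Wed  2217: Sat/Fri  2218: Sun/Sat  2219: Mon/Sun  2220: Wed/Mon  2221: Thu/Wed  2222: Fri/Thu  2223: Sat/Fri
Both conditions hold in: no year — 0.

0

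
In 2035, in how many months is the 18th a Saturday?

1

Check the 18th of each month of 2035: Jan 18: Thu, Feb 18: Sun, Mar 18: Sun, Apr 18: Wed, May 18: Fri, Jun 18: Mon, Jul 18: Wed, Aug 18: Sat, Sep 18: Tue, Oct 18: Thu, Nov 18: Sun, Dec 18: Tue.
Saturday occurs in August — 1 month.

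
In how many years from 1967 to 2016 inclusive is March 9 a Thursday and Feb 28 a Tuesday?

5

Check each year's weekday for March 9 and Feb 28:
  1967: Thu/Tue ✓  1968: Sat/Wed  1969: Sun/Fri  1970: Mon/Sat  1971: Tue/Sun  1972: Thu/Mon  1973: Fri/Wed  1974: Sat/Thu  1975: Sun/Fri  1976: Tue/Sat  1977: Wed/Mon  1978: Thu/Tue ✓  1979: Fri/Wed  1980: Sun/Thu  …(22 more)…  2003: Sun/Fri  2004: Tue/Sat  2005: Wed/Mon  2006: Thu/Tue ✓  2007: Fri/Wed  2008: Sun/Thu  2009: Mon/Sat  2010: Tue/Sun  2011: Wed/Mon  2012: Fri/Tue  2013: Sat/Thu  2014: Sun/Fri  2015: Mon/Sat  2016: Wed/Sun
Both conditions hold in: 1967, 1978, 1989, 1995, 2006 — 5.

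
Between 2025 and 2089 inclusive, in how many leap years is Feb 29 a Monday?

Leap years in 2025–2089: 16 of them.
Feb 29 weekday advances by 5 (mod 7) from one leap year to the next four years later (or differs when a century non-leap intervenes).
Leap-day weekdays: 2028:Tue 2032:Sun 2036:Fri 2040:Wed 2044:Mon✓ 2048:Sat 2052:Thu 2056:Tue 2060:Sun 2064:Fri 2068:Wed 2072:Mon✓ 2076:Sat 2080:Thu 2084:Tue 2088:Sun
Monday: 2044, 2072 → 2.

2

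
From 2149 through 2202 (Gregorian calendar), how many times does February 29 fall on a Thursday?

1

Leap years in 2149–2202: 12 of them.
Feb 29 weekday advances by 5 (mod 7) from one leap year to the next four years later (or differs when a century non-leap intervenes).
Leap-day weekdays: 2152:Tue 2156:Sun 2160:Fri 2164:Wed 2168:Mon 2172:Sat 2176:Thu✓ 2180:Tue 2184:Sun 2188:Fri 2192:Wed 2196:Mon
Thursday: 2176 → 1.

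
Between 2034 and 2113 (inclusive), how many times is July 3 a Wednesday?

Track July 3's weekday year by year (advancing +1, or +2 across a Feb 29):
  2034: Mon  2035: Tue (+1)  2036: Thu (+2)  2037: Fri (+1)  2038: Sat (+1)
  2039: Sun (+1)  2040: Tue (+2)  2041: Wed (+1) ✓  2042: Thu (+1)  2043: Fri (+1)
  2044: Sun (+2)  2045: Mon (+1)  2046: Tue (+1)  2047: Wed (+1) ✓  … (52 more years) …
  2100: Sat (+1)  2101: Sun (+1)  2102: Mon (+1)  2103: Tue (+1)  2104: Thu (+2)
  2105: Fri (+1)  2106: Sat (+1)  2107: Sun (+1)  2108: Tue (+2)  2109: Wed (+1) ✓
  2110: Thu (+1)  2111: Fri (+1)  2112: Sun (+2)  2113: Mon (+1)
Wednesday years: 2041, 2047, 2052, 2058, 2069, 2075, 2080, 2086, 2097, 2109 — 10 in total.

10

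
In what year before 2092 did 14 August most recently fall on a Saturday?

From one year to the next, a fixed date's weekday advances by 1, or by 2 when a Feb 29 lies between the two dates.
2092: August 14 is Thursday.
2091: Tuesday (−2)
2090: Monday (−1)
2089: Sunday (−1)
2088: Saturday (−1)
14 August falls on a Saturday in 2088.

2088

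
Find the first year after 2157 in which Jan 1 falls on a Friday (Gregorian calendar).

Jan 1 advances by 2 weekdays after a leap year and by 1 after a common year.
2157: Jan 1 is Saturday.
2158: Sunday
2159: Monday
2160: Tuesday (leap)
2161: Thursday
2162: Friday
2162 begins on a Friday

2162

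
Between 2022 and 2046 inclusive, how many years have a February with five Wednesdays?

1

February has 28 days (29 in leap years); it has five Wednesdays when Wednesday falls among the first (month-length − 28) days — i.e. when February 1 is Wednesday in a leap year (never in a common year).
February 1 by year: 2022:Tue 2023:Wed 2024:Thu 2025:Sat 2026:Sun 2027:Mon 2028:Tue 2029:Thu 2030:Fri 2031:Sat 2032:Sun 2033:Tue 2034:Wed 2035:Thu 2036:Fri 2037:Sun 2038:Mon 2039:Tue 2040:Wed✓ 2041:Fri 2042:Sat 2043:Sun 2044:Mon 2045:Wed 2046:Thu
Years with five Wednesdays: 2040 → 1.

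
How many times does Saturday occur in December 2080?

December 2080 has 31 days and begins on Sunday.
The first Saturday is December 7.
Saturdays fall on 7, 14, 21, 28 — that's 4.

4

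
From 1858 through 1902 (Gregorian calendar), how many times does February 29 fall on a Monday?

2

Leap years in 1858–1902: 10 of them.
Feb 29 weekday advances by 5 (mod 7) from one leap year to the next four years later (or differs when a century non-leap intervenes).
Leap-day weekdays: 1860:Wed 1864:Mon✓ 1868:Sat 1872:Thu 1876:Tue 1880:Sun 1884:Fri 1888:Wed 1892:Mon✓ 1896:Sat
Monday: 1864, 1892 → 2.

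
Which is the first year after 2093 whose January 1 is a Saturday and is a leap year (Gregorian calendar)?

Jan 1 advances by 2 weekdays after a leap year and by 1 after a common year.
2093: Jan 1 is Thursday.
2094: Friday
2095: Saturday
2096: Sunday (leap)
2097: Tuesday
2098: Wednesday
2099: Thursday
2100: Friday
2101: Saturday
2102: Sunday
2103: Monday
2104: Tuesday (leap)
2105: Thursday
2106: Friday
2107: Saturday
2108: Sunday (leap)
2109: Tuesday
2110: Wednesday
2111: Thursday
2112: Friday (leap)
2113: Sunday
2114: Monday
2115: Tuesday
2116: Wednesday (leap)
2117: Friday
2118: Saturday
2119: Sunday
2120: Monday (leap)
2121: Wednesday
2122: Thursday
2123: Friday
2124: Saturday (leap)
2124 begins on a Saturday and is a leap year.

2124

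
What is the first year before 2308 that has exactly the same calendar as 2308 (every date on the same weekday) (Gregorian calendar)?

2296

Two years share a calendar iff Jan 1 falls on the same weekday and both are leap or both are common. 2308: Jan 1 is Wednesday, leap year.
2307: Jan 1 Tuesday, common
2306: Jan 1 Monday, common
2305: Jan 1 Sunday, common
2304: Jan 1 Friday, leap
2303: Jan 1 Thursday, common
2302: Jan 1 Wednesday, common
2301: Jan 1 Tuesday, common
2300: Jan 1 Monday, common
2299: Jan 1 Sunday, common
2298: Jan 1 Saturday, common
2297: Jan 1 Friday, common
2296: Jan 1 Wednesday, leap
2296 matches on both conditions.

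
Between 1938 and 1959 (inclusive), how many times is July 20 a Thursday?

3

Track July 20's weekday year by year (advancing +1, or +2 across a Feb 29):
  1938: Wed  1939: Thu (+1) ✓  1940: Sat (+2)  1941: Sun (+1)  1942: Mon (+1)
  1943: Tue (+1)  1944: Thu (+2) ✓  1945: Fri (+1)  1946: Sat (+1)  1947: Sun (+1)
  1948: Tue (+2)  1949: Wed (+1)  1950: Thu (+1) ✓  1951: Fri (+1)  1952: Sun (+2)
  1953: Mon (+1)  1954: Tue (+1)  1955: Wed (+1)  1956: Fri (+2)  1957: Sat (+1)
  1958: Sun (+1)  1959: Mon (+1)
Thursday years: 1939, 1944, 1950 — 3 in total.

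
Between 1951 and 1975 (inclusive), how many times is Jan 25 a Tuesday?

Track Jan 25's weekday year by year (advancing +1, or +2 across a Feb 29):
  1951: Thu  1952: Fri (+1)  1953: Sun (+2)  1954: Mon (+1)  1955: Tue (+1) ✓
  1956: Wed (+1)  1957: Fri (+2)  1958: Sat (+1)  1959: Sun (+1)  1960: Mon (+1)
  1961: Wed (+2)  1962: Thu (+1)  1963: Fri (+1)  1964: Sat (+1)  1965: Mon (+2)
  1966: Tue (+1) ✓  1967: Wed (+1)  1968: Thu (+1)  1969: Sat (+2)  1970: Sun (+1)
  1971: Mon (+1)  1972: Tue (+1) ✓  1973: Thu (+2)  1974: Fri (+1)  1975: Sat (+1)
Tuesday years: 1955, 1966, 1972 — 3 in total.

3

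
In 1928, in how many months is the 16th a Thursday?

2

Check the 16th of each month of 1928: Jan 16: Mon, Feb 16: Thu, Mar 16: Fri, Apr 16: Mon, May 16: Wed, Jun 16: Sat, Jul 16: Mon, Aug 16: Thu, Sep 16: Sun, Oct 16: Tue, Nov 16: Fri, Dec 16: Sun.
Thursday occurs in February, August — 2 months.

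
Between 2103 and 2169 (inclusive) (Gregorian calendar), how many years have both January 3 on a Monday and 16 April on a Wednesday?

0

Check each year's weekday for January 3 and 16 April:
  2103: Wed/Mon  2104: Thu/Wed  2105: Sat/Thu  2106: Sun/Fri  2107: Mon/Sat  2108: Tue/Mon  2109: Thu/Tue  2110: Fri/Wed  2111: Sat/Thu  2112: Sun/Sat  2113: Tue/Sun  2114: Wed/Mon  2115: Thu/Tue  2116: Fri/Thu  …(39 more)…  2156: Sat/Fri  2157: Mon/Sat  2158: Tue/Sun  2159: Wed/Mon  2160: Thu/Wed  2161: Sat/Thu  2162: Sun/Fri  2163: Mon/Sat  2164: Tue/Mon  2165: Thu/Tue  2166: Fri/Wed  2167: Sat/Thu  2168: Sun/Sat  2169: Tue/Sun
Both conditions hold in: no year — 0.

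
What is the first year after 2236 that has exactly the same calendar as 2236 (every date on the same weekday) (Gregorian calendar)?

2264

Two years share a calendar iff Jan 1 falls on the same weekday and both are leap or both are common. 2236: Jan 1 is Friday, leap year.
2237: Jan 1 Sunday, common
2238: Jan 1 Monday, common
2239: Jan 1 Tuesday, common
2240: Jan 1 Wednesday, leap
2241: Jan 1 Friday, common
2242: Jan 1 Saturday, common
2243: Jan 1 Sunday, common
2244: Jan 1 Monday, leap
2245: Jan 1 Wednesday, common
2246: Jan 1 Thursday, common
2247: Jan 1 Friday, common
2248: Jan 1 Saturday, leap
2249: Jan 1 Monday, common
2250: Jan 1 Tuesday, common
2251: Jan 1 Wednesday, common
2252: Jan 1 Thursday, leap
2253: Jan 1 Saturday, common
2254: Jan 1 Sunday, common
2255: Jan 1 Monday, common
2256: Jan 1 Tuesday, leap
2257: Jan 1 Thursday, common
2258: Jan 1 Friday, common
2259: Jan 1 Saturday, common
2260: Jan 1 Sunday, leap
2261: Jan 1 Tuesday, common
2262: Jan 1 Wednesday, common
2263: Jan 1 Thursday, common
2264: Jan 1 Friday, leap
2264 matches on both conditions.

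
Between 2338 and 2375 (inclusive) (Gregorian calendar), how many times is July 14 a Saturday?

5

Track July 14's weekday year by year (advancing +1, or +2 across a Feb 29):
  2338: Thu  2339: Fri (+1)  2340: Sun (+2)  2341: Mon (+1)  2342: Tue (+1)
  2343: Wed (+1)  2344: Fri (+2)  2345: Sat (+1) ✓  2346: Sun (+1)  2347: Mon (+1)
  2348: Wed (+2)  2349: Thu (+1)  2350: Fri (+1)  2351: Sat (+1) ✓  … (10 more years) …
  2362: Sat (+1) ✓  2363: Sun (+1)  2364: Tue (+2)  2365: Wed (+1)  2366: Thu (+1)
  2367: Fri (+1)  2368: Sun (+2)  2369: Mon (+1)  2370: Tue (+1)  2371: Wed (+1)
  2372: Fri (+2)  2373: Sat (+1) ✓  2374: Sun (+1)  2375: Mon (+1)
Saturday years: 2345, 2351, 2356, 2362, 2373 — 5 in total.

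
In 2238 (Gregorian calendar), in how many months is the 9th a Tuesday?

2

Check the 9th of each month of 2238: Jan 9: Tue, Feb 9: Fri, Mar 9: Fri, Apr 9: Mon, May 9: Wed, Jun 9: Sat, Jul 9: Mon, Aug 9: Thu, Sep 9: Sun, Oct 9: Tue, Nov 9: Fri, Dec 9: Sun.
Tuesday occurs in January, October — 2 months.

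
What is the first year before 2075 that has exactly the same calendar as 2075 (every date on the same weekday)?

2069

Two years share a calendar iff Jan 1 falls on the same weekday and both are leap or both are common. 2075: Jan 1 is Tuesday, common year.
2074: Jan 1 Monday, common
2073: Jan 1 Sunday, common
2072: Jan 1 Friday, leap
2071: Jan 1 Thursday, common
2070: Jan 1 Wednesday, common
2069: Jan 1 Tuesday, common
2069 matches on both conditions.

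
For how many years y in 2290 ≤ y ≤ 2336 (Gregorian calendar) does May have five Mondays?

May has 31 days; it has five Mondays when Monday falls among the first (month-length − 28) days — i.e. when May 1 is one of Monday/Sunday/Saturday.
May 1 by year: 2290:Thu 2291:Fri 2292:Sun✓ 2293:Mon✓ 2294:Tue 2295:Wed 2296:Fri 2297:Sat✓ 2298:Sun✓ 2299:Mon✓ 2300:Tue 2301:Wed 2302:Thu 2303:Fri 2304:Sun✓ …(17 more)… 2322:Mon✓ 2323:Tue 2324:Thu 2325:Fri 2326:Sat✓ 2327:Sun✓ 2328:Tue 2329:Wed 2330:Thu 2331:Fri 2332:Sun✓ 2333:Mon✓ 2334:Tue 2335:Wed 2336:Fri
Years with five Mondays: 2292, 2293, 2297, 2298, 2299, 2304, 2305, 2309, 2310, 2311, 2315, 2316, 2320, 2321, 2322, 2326, 2327, 2332, 2333 → 19.

19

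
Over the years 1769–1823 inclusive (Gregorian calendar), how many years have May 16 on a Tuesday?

8

Track May 16's weekday year by year (advancing +1, or +2 across a Feb 29):
  1769: Tue ✓  1770: Wed (+1)  1771: Thu (+1)  1772: Sat (+2)  1773: Sun (+1)
  1774: Mon (+1)  1775: Tue (+1) ✓  1776: Thu (+2)  1777: Fri (+1)  1778: Sat (+1)
  1779: Sun (+1)  1780: Tue (+2) ✓  1781: Wed (+1)  1782: Thu (+1)  … (27 more years) …
  1810: Wed (+1)  1811: Thu (+1)  1812: Sat (+2)  1813: Sun (+1)  1814: Mon (+1)
  1815: Tue (+1) ✓  1816: Thu (+2)  1817: Fri (+1)  1818: Sat (+1)  1819: Sun (+1)
  1820: Tue (+2) ✓  1821: Wed (+1)  1822: Thu (+1)  1823: Fri (+1)
Tuesday years: 1769, 1775, 1780, 1786, 1797, 1809, 1815, 1820 — 8 in total.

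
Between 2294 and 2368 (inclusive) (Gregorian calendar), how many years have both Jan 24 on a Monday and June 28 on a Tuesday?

8

Check each year's weekday for Jan 24 and June 28:
  2294: Wed/Thu  2295: Thu/Fri  2296: Fri/Sun  2297: Sun/Mon  2298: Mon/Tue ✓  2299: Tue/Wed  2300: Wed/Thu  2301: Thu/Fri  2302: Fri/Sat  2303: Sat/Sun  2304: Sun/Tue  2305: Tue/Wed  2306: Wed/Thu  2307: Thu/Fri  …(47 more)…  2355: Mon/Tue ✓  2356: Tue/Thu  2357: Thu/Fri  2358: Fri/Sat  2359: Sat/Sun  2360: Sun/Tue  2361: Tue/Wed  2362: Wed/Thu  2363: Thu/Fri  2364: Fri/Sun  2365: Sun/Mon  2366: Mon/Tue ✓  2367: Tue/Wed  2368: Wed/Fri
Both conditions hold in: 2298, 2310, 2321, 2327, 2338, 2349, 2355, 2366 — 8.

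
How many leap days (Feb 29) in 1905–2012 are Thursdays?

Leap years in 1905–2012: 27 of them.
Feb 29 weekday advances by 5 (mod 7) from one leap year to the next four years later (or differs when a century non-leap intervenes).
Leap-day weekdays: 1908:Sat 1912:Thu✓ 1916:Tue 1920:Sun 1924:Fri 1928:Wed 1932:Mon 1936:Sat 1940:Thu✓ 1944:Tue 1948:Sun 1952:Fri 1956:Wed 1960:Mon 1964:Sat 1968:Thu✓ 1972:Tue 1976:Sun 1980:Fri 1984:Wed 1988:Mon 1992:Sat 1996:Thu✓ 2000:Tue 2004:Sun 2008:Fri 2012:Wed
Thursday: 1912, 1940, 1968, 1996 → 4.

4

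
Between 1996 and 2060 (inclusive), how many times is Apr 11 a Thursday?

10

Track Apr 11's weekday year by year (advancing +1, or +2 across a Feb 29):
  1996: Thu ✓  1997: Fri (+1)  1998: Sat (+1)  1999: Sun (+1)  2000: Tue (+2)
  2001: Wed (+1)  2002: Thu (+1) ✓  2003: Fri (+1)  2004: Sun (+2)  2005: Mon (+1)
  2006: Tue (+1)  2007: Wed (+1)  2008: Fri (+2)  2009: Sat (+1)  … (37 more years) …
  2047: Thu (+1) ✓  2048: Sat (+2)  2049: Sun (+1)  2050: Mon (+1)  2051: Tue (+1)
  2052: Thu (+2) ✓  2053: Fri (+1)  2054: Sat (+1)  2055: Sun (+1)  2056: Tue (+2)
  2057: Wed (+1)  2058: Thu (+1) ✓  2059: Fri (+1)  2060: Sun (+2)
Thursday years: 1996, 2002, 2013, 2019, 2024, 2030, 2041, 2047, 2052, 2058 — 10 in total.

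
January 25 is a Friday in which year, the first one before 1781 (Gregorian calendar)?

From one year to the next, a fixed date's weekday advances by 1, or by 2 when a Feb 29 lies between the two dates.
1781: January 25 is Thursday.
1780: Tuesday (−2)
1779: Monday (−1)
1778: Sunday (−1)
1777: Saturday (−1)
1776: Thursday (−2)
1775: Wednesday (−1)
1774: Tuesday (−1)
1773: Monday (−1)
1772: Saturday (−2)
1771: Friday (−1)
January 25 falls on a Friday in 1771.

1771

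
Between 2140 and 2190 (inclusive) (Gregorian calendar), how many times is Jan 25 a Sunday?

7

Track Jan 25's weekday year by year (advancing +1, or +2 across a Feb 29):
  2140: Mon  2141: Wed (+2)  2142: Thu (+1)  2143: Fri (+1)  2144: Sat (+1)
  2145: Mon (+2)  2146: Tue (+1)  2147: Wed (+1)  2148: Thu (+1)  2149: Sat (+2)
  2150: Sun (+1) ✓  2151: Mon (+1)  2152: Tue (+1)  2153: Thu (+2)  … (23 more years) …
  2177: Sat (+2)  2178: Sun (+1) ✓  2179: Mon (+1)  2180: Tue (+1)  2181: Thu (+2)
  2182: Fri (+1)  2183: Sat (+1)  2184: Sun (+1) ✓  2185: Tue (+2)  2186: Wed (+1)
  2187: Thu (+1)  2188: Fri (+1)  2189: Sun (+2) ✓  2190: Mon (+1)
Sunday years: 2150, 2156, 2161, 2167, 2178, 2184, 2189 — 7 in total.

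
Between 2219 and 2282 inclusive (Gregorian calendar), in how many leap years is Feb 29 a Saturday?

2

Leap years in 2219–2282: 16 of them.
Feb 29 weekday advances by 5 (mod 7) from one leap year to the next four years later (or differs when a century non-leap intervenes).
Leap-day weekdays: 2220:Tue 2224:Sun 2228:Fri 2232:Wed 2236:Mon 2240:Sat✓ 2244:Thu 2248:Tue 2252:Sun 2256:Fri 2260:Wed 2264:Mon 2268:Sat✓ 2272:Thu 2276:Tue 2280:Sun
Saturday: 2240, 2268 → 2.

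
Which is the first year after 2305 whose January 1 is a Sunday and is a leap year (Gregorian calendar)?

2328

Jan 1 advances by 2 weekdays after a leap year and by 1 after a common year.
2305: Jan 1 is Sunday.
2306: Monday
2307: Tuesday
2308: Wednesday (leap)
2309: Friday
2310: Saturday
2311: Sunday
2312: Monday (leap)
2313: Wednesday
2314: Thursday
2315: Friday
2316: Saturday (leap)
2317: Monday
2318: Tuesday
2319: Wednesday
2320: Thursday (leap)
2321: Saturday
2322: Sunday
2323: Monday
2324: Tuesday (leap)
2325: Thursday
2326: Friday
2327: Saturday
2328: Sunday (leap)
2328 begins on a Sunday and is a leap year.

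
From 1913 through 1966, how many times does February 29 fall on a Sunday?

Leap years in 1913–1966: 13 of them.
Feb 29 weekday advances by 5 (mod 7) from one leap year to the next four years later (or differs when a century non-leap intervenes).
Leap-day weekdays: 1916:Tue 1920:Sun✓ 1924:Fri 1928:Wed 1932:Mon 1936:Sat 1940:Thu 1944:Tue 1948:Sun✓ 1952:Fri 1956:Wed 1960:Mon 1964:Sat
Sunday: 1920, 1948 → 2.

2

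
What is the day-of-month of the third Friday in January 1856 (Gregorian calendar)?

18

January 1, 1856 is a Tuesday, so the first Friday is the 4th.
The third Friday is 4 + 14 = 18.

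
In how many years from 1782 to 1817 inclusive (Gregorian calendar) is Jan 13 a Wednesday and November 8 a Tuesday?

Check each year's weekday for Jan 13 and November 8:
  1782: Sun/Fri  1783: Mon/Sat  1784: Tue/Mon  1785: Thu/Tue  1786: Fri/Wed  1787: Sat/Thu  1788: Sun/Sat  1789: Tue/Sun  1790: Wed/Mon  1791: Thu/Tue  1792: Fri/Thu  1793: Sun/Fri  1794: Mon/Sat  1795: Tue/Sun  …(8 more)…  1804: Fri/Thu  1805: Sun/Fri  1806: Mon/Sat  1807: Tue/Sun  1808: Wed/Tue ✓  1809: Fri/Wed  1810: Sat/Thu  1811: Sun/Fri  1812: Mon/Sun  1813: Wed/Mon  1814: Thu/Tue  1815: Fri/Wed  1816: Sat/Fri  1817: Mon/Sat
Both conditions hold in: 1796, 1808 — 2.

2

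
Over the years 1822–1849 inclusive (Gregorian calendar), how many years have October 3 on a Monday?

4

Track October 3's weekday year by year (advancing +1, or +2 across a Feb 29):
  1822: Thu  1823: Fri (+1)  1824: Sun (+2)  1825: Mon (+1) ✓  1826: Tue (+1)
  1827: Wed (+1)  1828: Fri (+2)  1829: Sat (+1)  1830: Sun (+1)  1831: Mon (+1) ✓
  1832: Wed (+2)  1833: Thu (+1)  1834: Fri (+1)  1835: Sat (+1)  1836: Mon (+2) ✓
  1837: Tue (+1)  1838: Wed (+1)  1839: Thu (+1)  1840: Sat (+2)  1841: Sun (+1)
  1842: Mon (+1) ✓  1843: Tue (+1)  1844: Thu (+2)  1845: Fri (+1)  1846: Sat (+1)
  1847: Sun (+1)  1848: Tue (+2)  1849: Wed (+1)
Monday years: 1825, 1831, 1836, 1842 — 4 in total.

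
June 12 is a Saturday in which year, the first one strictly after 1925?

From one year to the next, a fixed date's weekday advances by 1, or by 2 when a Feb 29 lies between the two dates.
1925: June 12 is Friday.
1926: Saturday (+1)
June 12 falls on a Saturday in 1926.

1926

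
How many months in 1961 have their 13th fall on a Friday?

2

Check the 13th of each month of 1961: Jan 13: Fri, Feb 13: Mon, Mar 13: Mon, Apr 13: Thu, May 13: Sat, Jun 13: Tue, Jul 13: Thu, Aug 13: Sun, Sep 13: Wed, Oct 13: Fri, Nov 13: Mon, Dec 13: Wed.
Friday occurs in January, October — 2 months.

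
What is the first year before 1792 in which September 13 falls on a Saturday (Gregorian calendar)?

1788

From one year to the next, a fixed date's weekday advances by 1, or by 2 when a Feb 29 lies between the two dates.
1792: September 13 is Thursday.
1791: Tuesday (−2)
1790: Monday (−1)
1789: Sunday (−1)
1788: Saturday (−1)
September 13 falls on a Saturday in 1788.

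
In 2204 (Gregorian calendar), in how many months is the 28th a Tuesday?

2

Check the 28th of each month of 2204: Jan 28: Sat, Feb 28: Tue, Mar 28: Wed, Apr 28: Sat, May 28: Mon, Jun 28: Thu, Jul 28: Sat, Aug 28: Tue, Sep 28: Fri, Oct 28: Sun, Nov 28: Wed, Dec 28: Fri.
Tuesday occurs in February, August — 2 months.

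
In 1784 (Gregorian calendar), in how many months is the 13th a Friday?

2

Check the 13th of each month of 1784: Jan 13: Tue, Feb 13: Fri, Mar 13: Sat, Apr 13: Tue, May 13: Thu, Jun 13: Sun, Jul 13: Tue, Aug 13: Fri, Sep 13: Mon, Oct 13: Wed, Nov 13: Sat, Dec 13: Mon.
Friday occurs in February, August — 2 months.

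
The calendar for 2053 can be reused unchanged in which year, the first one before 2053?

Two years share a calendar iff Jan 1 falls on the same weekday and both are leap or both are common. 2053: Jan 1 is Wednesday, common year.
2052: Jan 1 Monday, leap
2051: Jan 1 Sunday, common
2050: Jan 1 Saturday, common
2049: Jan 1 Friday, common
2048: Jan 1 Wednesday, leap
2047: Jan 1 Tuesday, common
2046: Jan 1 Monday, common
2045: Jan 1 Sunday, common
2044: Jan 1 Friday, leap
2043: Jan 1 Thursday, common
2042: Jan 1 Wednesday, common
2042 matches on both conditions.

2042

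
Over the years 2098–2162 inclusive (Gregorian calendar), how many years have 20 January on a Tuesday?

10

Track 20 January's weekday year by year (advancing +1, or +2 across a Feb 29):
  2098: Mon  2099: Tue (+1) ✓  2100: Wed (+1)  2101: Thu (+1)  2102: Fri (+1)
  2103: Sat (+1)  2104: Sun (+1)  2105: Tue (+2) ✓  2106: Wed (+1)  2107: Thu (+1)
  2108: Fri (+1)  2109: Sun (+2)  2110: Mon (+1)  2111: Tue (+1) ✓  … (37 more years) …
  2149: Mon (+2)  2150: Tue (+1) ✓  2151: Wed (+1)  2152: Thu (+1)  2153: Sat (+2)
  2154: Sun (+1)  2155: Mon (+1)  2156: Tue (+1) ✓  2157: Thu (+2)  2158: Fri (+1)
  2159: Sat (+1)  2160: Sun (+1)  2161: Tue (+2) ✓  2162: Wed (+1)
Tuesday years: 2099, 2105, 2111, 2122, 2128, 2133, 2139, 2150, 2156, 2161 — 10 in total.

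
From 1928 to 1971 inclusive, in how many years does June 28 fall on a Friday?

Track June 28's weekday year by year (advancing +1, or +2 across a Feb 29):
  1928: Thu  1929: Fri (+1) ✓  1930: Sat (+1)  1931: Sun (+1)  1932: Tue (+2)
  1933: Wed (+1)  1934: Thu (+1)  1935: Fri (+1) ✓  1936: Sun (+2)  1937: Mon (+1)
  1938: Tue (+1)  1939: Wed (+1)  1940: Fri (+2) ✓  1941: Sat (+1)  … (16 more years) …
  1958: Sat (+1)  1959: Sun (+1)  1960: Tue (+2)  1961: Wed (+1)  1962: Thu (+1)
  1963: Fri (+1) ✓  1964: Sun (+2)  1965: Mon (+1)  1966: Tue (+1)  1967: Wed (+1)
  1968: Fri (+2) ✓  1969: Sat (+1)  1970: Sun (+1)  1971: Mon (+1)
Friday years: 1929, 1935, 1940, 1946, 1957, 1963, 1968 — 7 in total.

7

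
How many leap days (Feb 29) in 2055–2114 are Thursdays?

Leap years in 2055–2114: 14 of them.
Feb 29 weekday advances by 5 (mod 7) from one leap year to the next four years later (or differs when a century non-leap intervenes).
Leap-day weekdays: 2056:Tue 2060:Sun 2064:Fri 2068:Wed 2072:Mon 2076:Sat 2080:Thu✓ 2084:Tue 2088:Sun 2092:Fri 2096:Wed 2104:Fri 2108:Wed 2112:Mon
Thursday: 2080 → 1.

1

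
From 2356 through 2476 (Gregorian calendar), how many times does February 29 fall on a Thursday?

4

Leap years in 2356–2476: 31 of them.
Feb 29 weekday advances by 5 (mod 7) from one leap year to the next four years later (or differs when a century non-leap intervenes).
Leap-day weekdays: 2356:Wed 2360:Mon 2364:Sat 2368:Thu✓ 2372:Tue 2376:Sun 2380:Fri 2384:Wed 2388:Mon 2392:Sat 2396:Thu✓ 2400:Tue 2404:Sun …(5 more)… 2428:Tue 2432:Sun 2436:Fri 2440:Wed 2444:Mon 2448:Sat 2452:Thu✓ 2456:Tue 2460:Sun 2464:Fri 2468:Wed 2472:Mon 2476:Sat
Thursday: 2368, 2396, 2424, 2452 → 4.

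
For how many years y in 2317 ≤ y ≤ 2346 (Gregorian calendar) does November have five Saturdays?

9

November has 30 days; it has five Saturdays when Saturday falls among the first (month-length − 28) days — i.e. when November 1 is one of Saturday/Friday.
November 1 by year: 2317:Thu 2318:Fri✓ 2319:Sat✓ 2320:Mon 2321:Tue 2322:Wed 2323:Thu 2324:Sat✓ 2325:Sun 2326:Mon 2327:Tue 2328:Thu 2329:Fri✓ 2330:Sat✓ 2331:Sun 2332:Tue 2333:Wed 2334:Thu 2335:Fri✓ 2336:Sun 2337:Mon 2338:Tue 2339:Wed 2340:Fri✓ 2341:Sat✓ 2342:Sun 2343:Mon 2344:Wed 2345:Thu 2346:Fri✓
Years with five Saturdays: 2318, 2319, 2324, 2329, 2330, 2335, 2340, 2341, 2346 → 9.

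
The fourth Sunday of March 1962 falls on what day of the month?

March 1, 1962 is a Thursday, so the first Sunday is the 4th.
The fourth Sunday is 4 + 21 = 25.

25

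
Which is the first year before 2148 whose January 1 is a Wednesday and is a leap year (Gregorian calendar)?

Jan 1 advances by 2 weekdays after a leap year and by 1 after a common year.
2148: Jan 1 is Monday (leap).
2147: Sunday
2146: Saturday
2145: Friday
2144: Wednesday (leap)
2144 begins on a Wednesday and is a leap year.

2144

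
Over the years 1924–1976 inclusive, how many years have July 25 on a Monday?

7

Track July 25's weekday year by year (advancing +1, or +2 across a Feb 29):
  1924: Fri  1925: Sat (+1)  1926: Sun (+1)  1927: Mon (+1) ✓  1928: Wed (+2)
  1929: Thu (+1)  1930: Fri (+1)  1931: Sat (+1)  1932: Mon (+2) ✓  1933: Tue (+1)
  1934: Wed (+1)  1935: Thu (+1)  1936: Sat (+2)  1937: Sun (+1)  … (25 more years) …
  1963: Thu (+1)  1964: Sat (+2)  1965: Sun (+1)  1966: Mon (+1) ✓  1967: Tue (+1)
  1968: Thu (+2)  1969: Fri (+1)  1970: Sat (+1)  1971: Sun (+1)  1972: Tue (+2)
  1973: Wed (+1)  1974: Thu (+1)  1975: Fri (+1)  1976: Sun (+2)
Monday years: 1927, 1932, 1938, 1949, 1955, 1960, 1966 — 7 in total.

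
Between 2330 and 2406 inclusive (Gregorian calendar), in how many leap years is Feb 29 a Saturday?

Leap years in 2330–2406: 19 of them.
Feb 29 weekday advances by 5 (mod 7) from one leap year to the next four years later (or differs when a century non-leap intervenes).
Leap-day weekdays: 2332:Mon 2336:Sat✓ 2340:Thu 2344:Tue 2348:Sun 2352:Fri 2356:Wed 2360:Mon 2364:Sat✓ 2368:Thu 2372:Tue 2376:Sun 2380:Fri 2384:Wed 2388:Mon 2392:Sat✓ 2396:Thu 2400:Tue 2404:Sun
Saturday: 2336, 2364, 2392 → 3.

3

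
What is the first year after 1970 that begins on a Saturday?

Jan 1 advances by 2 weekdays after a leap year and by 1 after a common year.
1970: Jan 1 is Thursday.
1971: Friday
1972: Saturday (leap)
1972 begins on a Saturday

1972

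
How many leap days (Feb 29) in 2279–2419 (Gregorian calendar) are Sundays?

5

Leap years in 2279–2419: 34 of them.
Feb 29 weekday advances by 5 (mod 7) from one leap year to the next four years later (or differs when a century non-leap intervenes).
Leap-day weekdays: 2280:Sun✓ 2284:Fri 2288:Wed 2292:Mon 2296:Sat 2304:Mon 2308:Sat 2312:Thu 2316:Tue 2320:Sun✓ 2324:Fri 2328:Wed 2332:Mon …(8 more)… 2368:Thu 2372:Tue 2376:Sun✓ 2380:Fri 2384:Wed 2388:Mon 2392:Sat 2396:Thu 2400:Tue 2404:Sun✓ 2408:Fri 2412:Wed 2416:Mon
Sunday: 2280, 2320, 2348, 2376, 2404 → 5.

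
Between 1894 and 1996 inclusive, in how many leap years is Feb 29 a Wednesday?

Leap years in 1894–1996: 25 of them.
Feb 29 weekday advances by 5 (mod 7) from one leap year to the next four years later (or differs when a century non-leap intervenes).
Leap-day weekdays: 1896:Sat 1904:Mon 1908:Sat 1912:Thu 1916:Tue 1920:Sun 1924:Fri 1928:Wed✓ 1932:Mon 1936:Sat 1940:Thu 1944:Tue 1948:Sun 1952:Fri 1956:Wed✓ 1960:Mon 1964:Sat 1968:Thu 1972:Tue 1976:Sun 1980:Fri 1984:Wed✓ 1988:Mon 1992:Sat 1996:Thu
Wednesday: 1928, 1956, 1984 → 3.

3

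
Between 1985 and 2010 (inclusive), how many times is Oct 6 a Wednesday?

4

Track Oct 6's weekday year by year (advancing +1, or +2 across a Feb 29):
  1985: Sun  1986: Mon (+1)  1987: Tue (+1)  1988: Thu (+2)  1989: Fri (+1)
  1990: Sat (+1)  1991: Sun (+1)  1992: Tue (+2)  1993: Wed (+1) ✓  1994: Thu (+1)
  1995: Fri (+1)  1996: Sun (+2)  1997: Mon (+1)  1998: Tue (+1)  1999: Wed (+1) ✓
  2000: Fri (+2)  2001: Sat (+1)  2002: Sun (+1)  2003: Mon (+1)  2004: Wed (+2) ✓
  2005: Thu (+1)  2006: Fri (+1)  2007: Sat (+1)  2008: Mon (+2)  2009: Tue (+1)
  2010: Wed (+1) ✓
Wednesday years: 1993, 1999, 2004, 2010 — 4 in total.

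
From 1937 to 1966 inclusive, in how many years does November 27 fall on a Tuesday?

4

Track November 27's weekday year by year (advancing +1, or +2 across a Feb 29):
  1937: Sat  1938: Sun (+1)  1939: Mon (+1)  1940: Wed (+2)  1941: Thu (+1)
  1942: Fri (+1)  1943: Sat (+1)  1944: Mon (+2)  1945: Tue (+1) ✓  1946: Wed (+1)
  1947: Thu (+1)  1948: Sat (+2)  1949: Sun (+1)  1950: Mon (+1)  1951: Tue (+1) ✓
  1952: Thu (+2)  1953: Fri (+1)  1954: Sat (+1)  1955: Sun (+1)  1956: Tue (+2) ✓
  1957: Wed (+1)  1958: Thu (+1)  1959: Fri (+1)  1960: Sun (+2)  1961: Mon (+1)
  1962: Tue (+1) ✓  1963: Wed (+1)  1964: Fri (+2)  1965: Sat (+1)  1966: Sun (+1)
Tuesday years: 1945, 1951, 1956, 1962 — 4 in total.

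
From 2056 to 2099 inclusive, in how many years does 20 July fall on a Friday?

7

Track 20 July's weekday year by year (advancing +1, or +2 across a Feb 29):
  2056: Thu  2057: Fri (+1) ✓  2058: Sat (+1)  2059: Sun (+1)  2060: Tue (+2)
  2061: Wed (+1)  2062: Thu (+1)  2063: Fri (+1) ✓  2064: Sun (+2)  2065: Mon (+1)
  2066: Tue (+1)  2067: Wed (+1)  2068: Fri (+2) ✓  2069: Sat (+1)  … (16 more years) …
  2086: Sat (+1)  2087: Sun (+1)  2088: Tue (+2)  2089: Wed (+1)  2090: Thu (+1)
  2091: Fri (+1) ✓  2092: Sun (+2)  2093: Mon (+1)  2094: Tue (+1)  2095: Wed (+1)
  2096: Fri (+2) ✓  2097: Sat (+1)  2098: Sun (+1)  2099: Mon (+1)
Friday years: 2057, 2063, 2068, 2074, 2085, 2091, 2096 — 7 in total.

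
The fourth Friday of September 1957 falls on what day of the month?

27

September 1, 1957 is a Sunday, so the first Friday is the 6th.
The fourth Friday is 6 + 21 = 27.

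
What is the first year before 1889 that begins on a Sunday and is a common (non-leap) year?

1882

Jan 1 advances by 2 weekdays after a leap year and by 1 after a common year.
1889: Jan 1 is Tuesday.
1888: Sunday (leap)
1887: Saturday
1886: Friday
1885: Thursday
1884: Tuesday (leap)
1883: Monday
1882: Sunday
1882 begins on a Sunday and is a common year.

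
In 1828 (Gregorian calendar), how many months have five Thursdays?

A month of length L has five Thursdays iff its first Thursday is on day ≤ L−28 (so day 1–3 in a 31-day month, 1–2 in a 30-day month, day 1 in a leap February).
Checking each month of 1828: Jan starts Tue (31d) ✓; Feb starts Fri (29d); Mar starts Sat (31d); Apr starts Tue (30d); May starts Thu (31d) ✓; Jun starts Sun (30d); Jul starts Tue (31d) ✓; Aug starts Fri (31d); Sep starts Mon (30d); Oct starts Wed (31d) ✓; Nov starts Sat (30d); Dec starts Mon (31d).
Five-Thursday months: January, May, July, October → 4.

4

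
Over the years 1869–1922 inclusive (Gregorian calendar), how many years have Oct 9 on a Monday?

9

Track Oct 9's weekday year by year (advancing +1, or +2 across a Feb 29):
  1869: Sat  1870: Sun (+1)  1871: Mon (+1) ✓  1872: Wed (+2)  1873: Thu (+1)
  1874: Fri (+1)  1875: Sat (+1)  1876: Mon (+2) ✓  1877: Tue (+1)  1878: Wed (+1)
  1879: Thu (+1)  1880: Sat (+2)  1881: Sun (+1)  1882: Mon (+1) ✓  … (26 more years) …
  1909: Sat (+1)  1910: Sun (+1)  1911: Mon (+1) ✓  1912: Wed (+2)  1913: Thu (+1)
  1914: Fri (+1)  1915: Sat (+1)  1916: Mon (+2) ✓  1917: Tue (+1)  1918: Wed (+1)
  1919: Thu (+1)  1920: Sat (+2)  1921: Sun (+1)  1922: Mon (+1) ✓
Monday years: 1871, 1876, 1882, 1893, 1899, 1905, 1911, 1916, 1922 — 9 in total.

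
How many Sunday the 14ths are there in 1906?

Check the 14th of each month of 1906: Jan 14: Sun, Feb 14: Wed, Mar 14: Wed, Apr 14: Sat, May 14: Mon, Jun 14: Thu, Jul 14: Sat, Aug 14: Tue, Sep 14: Fri, Oct 14: Sun, Nov 14: Wed, Dec 14: Fri.
Sunday occurs in January, October — 2 months.

2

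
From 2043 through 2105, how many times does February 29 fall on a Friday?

3

Leap years in 2043–2105: 15 of them.
Feb 29 weekday advances by 5 (mod 7) from one leap year to the next four years later (or differs when a century non-leap intervenes).
Leap-day weekdays: 2044:Mon 2048:Sat 2052:Thu 2056:Tue 2060:Sun 2064:Fri✓ 2068:Wed 2072:Mon 2076:Sat 2080:Thu 2084:Tue 2088:Sun 2092:Fri✓ 2096:Wed 2104:Fri✓
Friday: 2064, 2092, 2104 → 3.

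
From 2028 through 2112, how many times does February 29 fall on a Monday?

Leap years in 2028–2112: 21 of them.
Feb 29 weekday advances by 5 (mod 7) from one leap year to the next four years later (or differs when a century non-leap intervenes).
Leap-day weekdays: 2028:Tue 2032:Sun 2036:Fri 2040:Wed 2044:Mon✓ 2048:Sat 2052:Thu 2056:Tue 2060:Sun 2064:Fri 2068:Wed 2072:Mon✓ 2076:Sat 2080:Thu 2084:Tue 2088:Sun 2092:Fri 2096:Wed 2104:Fri 2108:Wed 2112:Mon✓
Monday: 2044, 2072, 2112 → 3.

3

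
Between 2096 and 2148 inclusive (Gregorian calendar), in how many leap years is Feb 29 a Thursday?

2

Leap years in 2096–2148: 13 of them.
Feb 29 weekday advances by 5 (mod 7) from one leap year to the next four years later (or differs when a century non-leap intervenes).
Leap-day weekdays: 2096:Wed 2104:Fri 2108:Wed 2112:Mon 2116:Sat 2120:Thu✓ 2124:Tue 2128:Sun 2132:Fri 2136:Wed 2140:Mon 2144:Sat 2148:Thu✓
Thursday: 2120, 2148 → 2.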